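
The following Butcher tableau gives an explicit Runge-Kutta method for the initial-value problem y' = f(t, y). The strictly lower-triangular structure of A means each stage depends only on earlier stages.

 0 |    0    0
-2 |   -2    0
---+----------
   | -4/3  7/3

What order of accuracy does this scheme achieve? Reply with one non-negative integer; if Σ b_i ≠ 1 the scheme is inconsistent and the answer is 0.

b = (-4/3, 7/3)
c = (0, -2)
Σ b_i: (-4/3)·1 + 7/3·1 = 1 ✓
b·c: 7/3·(-2) = -14/3 ≠ 1/2 ⇒ order 1.

1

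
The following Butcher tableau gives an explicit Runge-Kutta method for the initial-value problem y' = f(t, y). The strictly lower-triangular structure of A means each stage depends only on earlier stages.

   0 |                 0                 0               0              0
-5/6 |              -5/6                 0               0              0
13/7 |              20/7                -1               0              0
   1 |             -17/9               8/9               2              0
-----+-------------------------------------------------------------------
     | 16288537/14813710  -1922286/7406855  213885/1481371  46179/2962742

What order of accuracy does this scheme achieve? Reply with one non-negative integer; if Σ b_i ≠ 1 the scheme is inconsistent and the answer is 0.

3

b = (16288537/14813710, -1922286/7406855, 213885/1481371, 46179/2962742)
c = (0, -5/6, 13/7, 1)
Ac = (0, 0, 5/6, 562/189)
Σ b_i: 16288537/14813710·1 + (-1922286/7406855)·1 + 213885/1481371·1 + 46179/2962742·1 = 1 ✓
b·c: (-1922286/7406855)·(-5/6) + 213885/1481371·13/7 + 46179/2962742·1 = 1/2 ✓
b·c²: (-1922286/7406855)·25/36 + 213885/1481371·169/49 + 46179/2962742·1 = 1/3 ✓
b·Ac: 213885/1481371·5/6 + 46179/2962742·562/189 = 1/6 ✓
b·c³: (-1922286/7406855)·(-125/216) + 213885/1481371·2197/343 + 46179/2962742·1 = 407121809/373305492 ≠ 1/4 ⇒ order 3.
b·(c∘Ac): 213885/1481371·65/42 + 46179/2962742·562/189 = 2398021/8888226 ≠ 1/8
b·Ac²: 213885/1481371·(-25/36) + 46179/2962742·29828/3969 = 6297973/373305492 ≠ 1/12
b·A²c: 46179/2962742·5/3 = 76965/2962742 ≠ 1/24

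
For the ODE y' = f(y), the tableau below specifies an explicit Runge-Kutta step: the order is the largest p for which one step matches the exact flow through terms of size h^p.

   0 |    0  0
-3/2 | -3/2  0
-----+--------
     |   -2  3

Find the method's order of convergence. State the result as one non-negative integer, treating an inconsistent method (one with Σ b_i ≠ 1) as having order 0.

1

b = (-2, 3)
c = (0, -3/2)
Σ b_i: (-2)·1 + 3·1 = 1 ✓
b·c: 3·(-3/2) = -9/2 ≠ 1/2 ⇒ order 1.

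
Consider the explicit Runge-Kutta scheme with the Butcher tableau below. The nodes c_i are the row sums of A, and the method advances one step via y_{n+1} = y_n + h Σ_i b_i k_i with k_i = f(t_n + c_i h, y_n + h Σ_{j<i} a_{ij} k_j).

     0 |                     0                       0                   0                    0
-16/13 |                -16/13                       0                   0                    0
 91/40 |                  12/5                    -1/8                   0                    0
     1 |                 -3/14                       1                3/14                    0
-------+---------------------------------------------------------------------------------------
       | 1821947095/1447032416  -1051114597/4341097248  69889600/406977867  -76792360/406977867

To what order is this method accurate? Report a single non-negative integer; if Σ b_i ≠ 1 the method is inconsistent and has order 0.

3

b = (1821947095/1447032416, -1051114597/4341097248, 69889600/406977867, -76792360/406977867)
c = (0, -16/13, 91/40, 1)
Ac = (0, 0, 2/13, -773/1040)
Σ b_i: 1821947095/1447032416·1 + (-1051114597/4341097248)·1 + 69889600/406977867·1 + (-76792360/406977867)·1 = 1 ✓
b·c: (-1051114597/4341097248)·(-16/13) + 69889600/406977867·91/40 + (-76792360/406977867)·1 = 1/2 ✓
b·c²: (-1051114597/4341097248)·256/169 + 69889600/406977867·8281/1600 + (-76792360/406977867)·1 = 1/3 ✓
b·Ac: 69889600/406977867·2/13 + (-76792360/406977867)·(-773/1040) = 1/6 ✓
b·c³: (-1051114597/4341097248)·(-4096/2197) + 69889600/406977867·753571/64000 + (-76792360/406977867)·1 = 161172927181/70542830280 ≠ 1/4 ⇒ order 3.
b·(c∘Ac): 69889600/406977867·7/20 + (-76792360/406977867)·(-773/1040) = 235556413/1175713838 ≠ 1/8
b·Ac²: 69889600/406977867·(-32/169) + (-76792360/406977867)·1418981/540800 = -24812733937/47028553520 ≠ 1/12
b·A²c: (-76792360/406977867)·3/91 = -76792360/12344995299 ≠ 1/24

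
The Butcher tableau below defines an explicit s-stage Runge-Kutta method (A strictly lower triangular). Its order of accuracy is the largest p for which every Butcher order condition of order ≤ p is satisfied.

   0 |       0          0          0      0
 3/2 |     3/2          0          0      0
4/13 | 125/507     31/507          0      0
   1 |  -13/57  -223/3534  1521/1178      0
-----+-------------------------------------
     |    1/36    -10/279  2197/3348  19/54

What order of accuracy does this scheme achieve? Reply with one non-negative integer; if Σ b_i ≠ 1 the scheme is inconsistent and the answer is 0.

b = (1/36, -10/279, 2197/3348, 19/54)
c = (0, 3/2, 4/13, 1)
Ac = (0, 0, 31/338, 23/76)
Σ b_i: 1/36·1 + (-10/279)·1 + 2197/3348·1 + 19/54·1 = 1 ✓
b·c: (-10/279)·3/2 + 2197/3348·4/13 + 19/54·1 = 1/2 ✓
b·c²: (-10/279)·9/4 + 2197/3348·16/169 + 19/54·1 = 1/3 ✓
b·Ac: 2197/3348·31/338 + 19/54·23/76 = 1/6 ✓
b·c³: (-10/279)·27/8 + 2197/3348·64/2197 + 19/54·1 = 1/4 ✓
b·(c∘Ac): 2197/3348·62/2197 + 19/54·23/76 = 1/8 ✓
b·Ac²: 2197/3348·93/676 + 19/54·(-3/152) = 1/12 ✓
b·A²c: 19/54·9/76 = 1/24 ✓; 4 stages ⇒ order 4.

4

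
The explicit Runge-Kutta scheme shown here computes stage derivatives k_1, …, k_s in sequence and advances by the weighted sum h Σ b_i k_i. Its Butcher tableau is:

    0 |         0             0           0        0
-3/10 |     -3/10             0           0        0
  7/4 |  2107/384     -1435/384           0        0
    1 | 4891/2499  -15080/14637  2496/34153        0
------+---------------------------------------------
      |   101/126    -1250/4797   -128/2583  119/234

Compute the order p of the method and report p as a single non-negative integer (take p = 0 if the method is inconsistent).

b = (101/126, -1250/4797, -128/2583, 119/234)
c = (0, -3/10, 7/4, 1)
Ac = (0, 0, 287/256, 52/119)
Σ b_i: 101/126·1 + (-1250/4797)·1 + (-128/2583)·1 + 119/234·1 = 1 ✓
b·c: (-1250/4797)·(-3/10) + (-128/2583)·7/4 + 119/234·1 = 1/2 ✓
b·c²: (-1250/4797)·9/100 + (-128/2583)·49/16 + 119/234·1 = 1/3 ✓
b·Ac: (-128/2583)·287/256 + 119/234·52/119 = 1/6 ✓
b·c³: (-1250/4797)·(-27/1000) + (-128/2583)·343/64 + 119/234·1 = 1/4 ✓
b·(c∘Ac): (-128/2583)·2009/1024 + 119/234·52/119 = 1/8 ✓
b·Ac²: (-128/2583)·(-861/2560) + 119/234·78/595 = 1/12 ✓
b·A²c: 119/234·39/476 = 1/24 ✓; 4 stages ⇒ order 4.

4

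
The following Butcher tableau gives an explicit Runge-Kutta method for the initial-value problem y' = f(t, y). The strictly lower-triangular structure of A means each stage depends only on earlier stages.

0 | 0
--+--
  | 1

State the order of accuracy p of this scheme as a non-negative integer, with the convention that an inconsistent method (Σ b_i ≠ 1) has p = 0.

b = (1)
c = (0)
Σ b_i: 1·1 = 1 ✓; 1 stage ⇒ order 1.

1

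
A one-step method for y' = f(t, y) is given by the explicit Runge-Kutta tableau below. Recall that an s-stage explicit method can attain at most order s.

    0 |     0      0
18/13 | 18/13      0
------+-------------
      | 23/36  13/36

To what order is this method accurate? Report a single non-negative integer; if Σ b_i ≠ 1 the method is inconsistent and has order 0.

b = (23/36, 13/36)
c = (0, 18/13)
Σ b_i: 23/36·1 + 13/36·1 = 1 ✓
b·c: 13/36·18/13 = 1/2 ✓; 2 stages ⇒ order 2.

2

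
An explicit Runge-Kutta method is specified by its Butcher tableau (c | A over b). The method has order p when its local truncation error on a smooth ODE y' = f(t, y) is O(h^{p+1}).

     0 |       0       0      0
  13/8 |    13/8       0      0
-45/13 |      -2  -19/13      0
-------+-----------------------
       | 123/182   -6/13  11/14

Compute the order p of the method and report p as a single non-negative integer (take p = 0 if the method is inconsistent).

1

b = (123/182, -6/13, 11/14)
c = (0, 13/8, -45/13)
Ac = (0, 0, -19/8)
Σ b_i: 123/182·1 + (-6/13)·1 + 11/14·1 = 1 ✓
b·c: (-6/13)·13/8 + 11/14·(-45/13) = -1263/364 ≠ 1/2 ⇒ order 1.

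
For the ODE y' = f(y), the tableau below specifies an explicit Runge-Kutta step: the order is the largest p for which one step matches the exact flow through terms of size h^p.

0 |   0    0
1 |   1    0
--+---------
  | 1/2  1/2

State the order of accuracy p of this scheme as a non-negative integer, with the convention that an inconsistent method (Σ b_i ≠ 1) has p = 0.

2

b = (1/2, 1/2)
c = (0, 1)
Σ b_i: 1/2·1 + 1/2·1 = 1 ✓
b·c: 1/2·1 = 1/2 ✓; 2 stages ⇒ order 2.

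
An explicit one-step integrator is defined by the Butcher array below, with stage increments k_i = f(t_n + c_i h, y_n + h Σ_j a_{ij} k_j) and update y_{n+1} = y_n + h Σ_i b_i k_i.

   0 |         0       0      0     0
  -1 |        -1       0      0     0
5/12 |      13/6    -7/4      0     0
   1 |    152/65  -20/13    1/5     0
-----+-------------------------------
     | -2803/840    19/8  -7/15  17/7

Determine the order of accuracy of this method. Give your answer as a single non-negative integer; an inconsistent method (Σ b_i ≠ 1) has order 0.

b = (-2803/840, 19/8, -7/15, 17/7)
c = (0, -1, 5/12, 1)
Ac = (0, 0, 7/4, 253/156)
Σ b_i: (-2803/840)·1 + 19/8·1 + (-7/15)·1 + 17/7·1 = 1 ✓
b·c: 19/8·(-1) + (-7/15)·5/12 + 17/7·1 = -71/504 ≠ 1/2 ⇒ order 1.

1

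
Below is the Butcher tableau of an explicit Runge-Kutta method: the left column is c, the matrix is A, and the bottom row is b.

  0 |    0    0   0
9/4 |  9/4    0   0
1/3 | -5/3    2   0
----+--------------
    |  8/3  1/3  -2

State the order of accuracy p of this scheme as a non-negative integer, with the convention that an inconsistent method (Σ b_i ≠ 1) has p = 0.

b = (8/3, 1/3, -2)
c = (0, 9/4, 1/3)
Ac = (0, 0, 9/2)
Σ b_i: 8/3·1 + 1/3·1 + (-2)·1 = 1 ✓
b·c: 1/3·9/4 + (-2)·1/3 = 1/12 ≠ 1/2 ⇒ order 1.

1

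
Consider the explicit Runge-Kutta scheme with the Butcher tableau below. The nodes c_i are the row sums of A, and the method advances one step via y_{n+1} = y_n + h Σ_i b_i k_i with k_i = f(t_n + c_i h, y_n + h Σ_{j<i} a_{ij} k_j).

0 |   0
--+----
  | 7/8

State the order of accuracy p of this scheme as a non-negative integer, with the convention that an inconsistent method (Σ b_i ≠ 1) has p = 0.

b = (7/8)
c = (0)
Σ b_i: 7/8·1 = 7/8 ≠ 1 ⇒ order 0.

0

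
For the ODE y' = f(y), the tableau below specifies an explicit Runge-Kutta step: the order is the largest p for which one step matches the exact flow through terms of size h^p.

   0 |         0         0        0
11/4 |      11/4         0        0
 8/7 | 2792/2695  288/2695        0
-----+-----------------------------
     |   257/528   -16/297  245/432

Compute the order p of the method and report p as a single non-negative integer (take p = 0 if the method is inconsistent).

3

b = (257/528, -16/297, 245/432)
c = (0, 11/4, 8/7)
Ac = (0, 0, 72/245)
Σ b_i: 257/528·1 + (-16/297)·1 + 245/432·1 = 1 ✓
b·c: (-16/297)·11/4 + 245/432·8/7 = 1/2 ✓
b·c²: (-16/297)·121/16 + 245/432·64/49 = 1/3 ✓
b·Ac: 245/432·72/245 = 1/6 ✓; 3 stages ⇒ order 3.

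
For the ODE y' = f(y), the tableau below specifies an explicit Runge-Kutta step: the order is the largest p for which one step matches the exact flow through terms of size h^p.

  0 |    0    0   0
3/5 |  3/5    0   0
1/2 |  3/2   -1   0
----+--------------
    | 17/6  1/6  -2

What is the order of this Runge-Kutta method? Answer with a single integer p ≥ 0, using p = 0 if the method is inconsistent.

1

b = (17/6, 1/6, -2)
c = (0, 3/5, 1/2)
Ac = (0, 0, -3/5)
Σ b_i: 17/6·1 + 1/6·1 + (-2)·1 = 1 ✓
b·c: 1/6·3/5 + (-2)·1/2 = -9/10 ≠ 1/2 ⇒ order 1.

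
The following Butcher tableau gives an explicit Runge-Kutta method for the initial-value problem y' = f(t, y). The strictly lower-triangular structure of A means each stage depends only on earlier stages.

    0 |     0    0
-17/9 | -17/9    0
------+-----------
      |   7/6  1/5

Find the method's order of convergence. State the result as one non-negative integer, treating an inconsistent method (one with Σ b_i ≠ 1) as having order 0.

0

b = (7/6, 1/5)
c = (0, -17/9)
Σ b_i: 7/6·1 + 1/5·1 = 41/30 ≠ 1 ⇒ order 0.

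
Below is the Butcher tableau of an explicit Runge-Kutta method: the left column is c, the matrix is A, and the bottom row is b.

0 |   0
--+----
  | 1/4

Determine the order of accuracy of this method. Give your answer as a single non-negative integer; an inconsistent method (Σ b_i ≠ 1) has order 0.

b = (1/4)
c = (0)
Σ b_i: 1/4·1 = 1/4 ≠ 1 ⇒ order 0.

0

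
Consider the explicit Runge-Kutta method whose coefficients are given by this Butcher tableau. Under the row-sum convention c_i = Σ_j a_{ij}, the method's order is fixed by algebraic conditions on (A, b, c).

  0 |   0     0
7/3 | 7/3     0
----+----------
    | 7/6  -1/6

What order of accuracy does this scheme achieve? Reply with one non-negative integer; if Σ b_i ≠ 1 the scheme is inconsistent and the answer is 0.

b = (7/6, -1/6)
c = (0, 7/3)
Σ b_i: 7/6·1 + (-1/6)·1 = 1 ✓
b·c: (-1/6)·7/3 = -7/18 ≠ 1/2 ⇒ order 1.

1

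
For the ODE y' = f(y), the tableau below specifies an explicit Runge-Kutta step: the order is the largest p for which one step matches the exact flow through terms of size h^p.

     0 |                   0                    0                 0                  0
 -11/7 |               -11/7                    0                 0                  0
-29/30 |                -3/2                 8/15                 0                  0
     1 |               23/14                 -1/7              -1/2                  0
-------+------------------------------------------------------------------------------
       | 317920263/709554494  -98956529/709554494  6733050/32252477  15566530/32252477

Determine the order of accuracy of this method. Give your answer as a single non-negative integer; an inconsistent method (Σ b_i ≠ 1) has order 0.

3

b = (317920263/709554494, -98956529/709554494, 6733050/32252477, 15566530/32252477)
c = (0, -11/7, -29/30, 1)
Ac = (0, 0, -88/105, 2081/2940)
Σ b_i: 317920263/709554494·1 + (-98956529/709554494)·1 + 6733050/32252477·1 + 15566530/32252477·1 = 1 ✓
b·c: (-98956529/709554494)·(-11/7) + 6733050/32252477·(-29/30) + 15566530/32252477·1 = 1/2 ✓
b·c²: (-98956529/709554494)·121/49 + 6733050/32252477·841/900 + 15566530/32252477·1 = 1/3 ✓
b·Ac: 6733050/32252477·(-88/105) + 15566530/32252477·2081/2940 = 1/6 ✓
b·c³: (-98956529/709554494)·(-1331/343) + 6733050/32252477·(-24389/27000) + 15566530/32252477·1 = 4849024027/5805445860 ≠ 1/4 ⇒ order 3.
b·(c∘Ac): 6733050/32252477·1276/1575 + 15566530/32252477·2081/2940 = 230624649/451534678 ≠ 1/8
b·Ac²: 6733050/32252477·968/735 + 15566530/32252477·(-506263/617400) = -4910164411/40638121020 ≠ 1/12
b·A²c: 15566530/32252477·44/105 = 19569352/96757431 ≠ 1/24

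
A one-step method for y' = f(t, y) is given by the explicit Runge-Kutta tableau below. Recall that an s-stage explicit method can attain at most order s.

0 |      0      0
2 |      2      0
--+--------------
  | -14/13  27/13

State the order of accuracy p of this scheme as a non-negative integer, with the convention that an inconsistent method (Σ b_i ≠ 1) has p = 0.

1

b = (-14/13, 27/13)
c = (0, 2)
Σ b_i: (-14/13)·1 + 27/13·1 = 1 ✓
b·c: 27/13·2 = 54/13 ≠ 1/2 ⇒ order 1.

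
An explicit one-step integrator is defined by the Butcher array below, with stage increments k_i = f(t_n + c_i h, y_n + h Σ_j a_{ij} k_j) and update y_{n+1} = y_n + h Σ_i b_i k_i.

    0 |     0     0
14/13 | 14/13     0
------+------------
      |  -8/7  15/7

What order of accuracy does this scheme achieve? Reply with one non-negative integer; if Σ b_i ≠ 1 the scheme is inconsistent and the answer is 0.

b = (-8/7, 15/7)
c = (0, 14/13)
Σ b_i: (-8/7)·1 + 15/7·1 = 1 ✓
b·c: 15/7·14/13 = 30/13 ≠ 1/2 ⇒ order 1.

1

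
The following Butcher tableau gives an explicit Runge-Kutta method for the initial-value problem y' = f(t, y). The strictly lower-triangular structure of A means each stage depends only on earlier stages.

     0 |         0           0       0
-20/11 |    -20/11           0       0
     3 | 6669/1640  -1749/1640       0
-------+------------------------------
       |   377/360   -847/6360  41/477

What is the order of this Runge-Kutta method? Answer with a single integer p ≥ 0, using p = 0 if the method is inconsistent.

3

b = (377/360, -847/6360, 41/477)
c = (0, -20/11, 3)
Ac = (0, 0, 159/82)
Σ b_i: 377/360·1 + (-847/6360)·1 + 41/477·1 = 1 ✓
b·c: (-847/6360)·(-20/11) + 41/477·3 = 1/2 ✓
b·c²: (-847/6360)·400/121 + 41/477·9 = 1/3 ✓
b·Ac: 41/477·159/82 = 1/6 ✓; 3 stages ⇒ order 3.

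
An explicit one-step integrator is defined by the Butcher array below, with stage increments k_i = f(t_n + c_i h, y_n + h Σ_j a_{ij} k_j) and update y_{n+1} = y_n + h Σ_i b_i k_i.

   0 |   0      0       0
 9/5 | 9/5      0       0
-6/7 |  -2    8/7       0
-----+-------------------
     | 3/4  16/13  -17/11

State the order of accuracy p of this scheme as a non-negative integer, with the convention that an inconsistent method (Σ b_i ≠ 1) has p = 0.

b = (3/4, 16/13, -17/11)
c = (0, 9/5, -6/7)
Ac = (0, 0, 72/35)
Σ b_i: 3/4·1 + 16/13·1 + (-17/11)·1 = 249/572 ≠ 1 ⇒ order 0.

0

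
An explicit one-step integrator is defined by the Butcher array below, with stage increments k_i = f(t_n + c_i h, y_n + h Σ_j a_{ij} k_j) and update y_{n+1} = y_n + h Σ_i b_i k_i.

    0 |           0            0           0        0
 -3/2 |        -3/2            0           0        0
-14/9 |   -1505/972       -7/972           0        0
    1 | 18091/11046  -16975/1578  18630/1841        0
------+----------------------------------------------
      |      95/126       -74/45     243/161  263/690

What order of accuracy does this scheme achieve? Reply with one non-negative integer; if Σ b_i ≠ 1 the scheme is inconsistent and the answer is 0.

4

b = (95/126, -74/45, 243/161, 263/690)
c = (0, -3/2, -14/9, 1)
Ac = (0, 0, 7/648, 415/1052)
Σ b_i: 95/126·1 + (-74/45)·1 + 243/161·1 + 263/690·1 = 1 ✓
b·c: (-74/45)·(-3/2) + 243/161·(-14/9) + 263/690·1 = 1/2 ✓
b·c²: (-74/45)·9/4 + 243/161·196/81 + 263/690·1 = 1/3 ✓
b·Ac: 243/161·7/648 + 263/690·415/1052 = 1/6 ✓
b·c³: (-74/45)·(-27/8) + 243/161·(-2744/729) + 263/690·1 = 1/4 ✓
b·(c∘Ac): 243/161·(-49/2916) + 263/690·415/1052 = 1/8 ✓
b·Ac²: 243/161·(-7/432) + 263/690·595/2104 = 1/12 ✓
b·A²c: 263/690·115/1052 = 1/24 ✓; 4 stages ⇒ order 4.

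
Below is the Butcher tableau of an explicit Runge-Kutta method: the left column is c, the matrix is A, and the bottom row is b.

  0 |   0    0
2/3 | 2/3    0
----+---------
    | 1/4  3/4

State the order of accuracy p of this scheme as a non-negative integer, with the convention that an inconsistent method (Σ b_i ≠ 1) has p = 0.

2

b = (1/4, 3/4)
c = (0, 2/3)
Σ b_i: 1/4·1 + 3/4·1 = 1 ✓
b·c: 3/4·2/3 = 1/2 ✓; 2 stages ⇒ order 2.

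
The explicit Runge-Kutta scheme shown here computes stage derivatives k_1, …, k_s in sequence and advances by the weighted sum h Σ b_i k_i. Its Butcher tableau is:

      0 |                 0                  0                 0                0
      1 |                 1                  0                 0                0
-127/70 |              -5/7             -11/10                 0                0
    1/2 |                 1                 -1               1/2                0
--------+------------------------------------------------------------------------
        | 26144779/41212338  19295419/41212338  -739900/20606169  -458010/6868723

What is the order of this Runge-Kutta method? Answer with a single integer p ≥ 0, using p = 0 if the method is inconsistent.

3

b = (26144779/41212338, 19295419/41212338, -739900/20606169, -458010/6868723)
c = (0, 1, -127/70, 1/2)
Ac = (0, 0, -11/10, -267/140)
Σ b_i: 26144779/41212338·1 + 19295419/41212338·1 + (-739900/20606169)·1 + (-458010/6868723)·1 = 1 ✓
b·c: 19295419/41212338·1 + (-739900/20606169)·(-127/70) + (-458010/6868723)·1/2 = 1/2 ✓
b·c²: 19295419/41212338·1 + (-739900/20606169)·16129/4900 + (-458010/6868723)·1/4 = 1/3 ✓
b·Ac: (-739900/20606169)·(-11/10) + (-458010/6868723)·(-267/140) = 1/6 ✓
b·c³: 19295419/41212338·1 + (-739900/20606169)·(-2048383/343000) + (-458010/6868723)·1/8 = 648415157/961621220 ≠ 1/4 ⇒ order 3.
b·(c∘Ac): (-739900/20606169)·1397/700 + (-458010/6868723)·(-267/280) = -665573/82424676 ≠ 1/8
b·Ac²: (-739900/20606169)·(-11/10) + (-458010/6868723)·6329/9800 = -10287341/2884863660 ≠ 1/12
b·A²c: (-458010/6868723)·(-11/20) = 503811/13737446 ≠ 1/24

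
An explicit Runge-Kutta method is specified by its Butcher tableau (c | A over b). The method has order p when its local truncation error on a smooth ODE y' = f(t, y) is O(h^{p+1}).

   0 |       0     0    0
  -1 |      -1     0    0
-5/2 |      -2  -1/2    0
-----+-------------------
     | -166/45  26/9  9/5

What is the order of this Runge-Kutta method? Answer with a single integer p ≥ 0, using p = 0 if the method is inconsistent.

b = (-166/45, 26/9, 9/5)
c = (0, -1, -5/2)
Ac = (0, 0, 1/2)
Σ b_i: (-166/45)·1 + 26/9·1 + 9/5·1 = 1 ✓
b·c: 26/9·(-1) + 9/5·(-5/2) = -133/18 ≠ 1/2 ⇒ order 1.

1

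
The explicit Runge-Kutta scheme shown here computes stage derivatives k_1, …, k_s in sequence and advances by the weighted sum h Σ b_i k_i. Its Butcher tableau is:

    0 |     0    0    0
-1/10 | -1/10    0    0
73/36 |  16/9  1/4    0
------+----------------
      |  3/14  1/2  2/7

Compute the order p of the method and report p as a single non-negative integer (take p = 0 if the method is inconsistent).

b = (3/14, 1/2, 2/7)
c = (0, -1/10, 73/36)
Ac = (0, 0, -1/40)
Σ b_i: 3/14·1 + 1/2·1 + 2/7·1 = 1 ✓
b·c: 1/2·(-1/10) + 2/7·73/36 = 667/1260 ≠ 1/2 ⇒ order 1.

1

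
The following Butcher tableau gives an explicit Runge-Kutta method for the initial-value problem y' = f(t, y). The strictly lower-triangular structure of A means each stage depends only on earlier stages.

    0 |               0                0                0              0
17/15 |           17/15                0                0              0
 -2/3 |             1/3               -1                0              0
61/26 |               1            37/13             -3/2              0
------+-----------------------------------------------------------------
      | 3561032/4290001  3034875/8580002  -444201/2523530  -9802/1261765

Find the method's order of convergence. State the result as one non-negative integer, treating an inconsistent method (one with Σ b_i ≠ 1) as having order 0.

3

b = (3561032/4290001, 3034875/8580002, -444201/2523530, -9802/1261765)
c = (0, 17/15, -2/3, 61/26)
Ac = (0, 0, -17/15, 824/195)
Σ b_i: 3561032/4290001·1 + 3034875/8580002·1 + (-444201/2523530)·1 + (-9802/1261765)·1 = 1 ✓
b·c: 3034875/8580002·17/15 + (-444201/2523530)·(-2/3) + (-9802/1261765)·61/26 = 1/2 ✓
b·c²: 3034875/8580002·289/225 + (-444201/2523530)·4/9 + (-9802/1261765)·3721/676 = 1/3 ✓
b·Ac: (-444201/2523530)·(-17/15) + (-9802/1261765)·824/195 = 1/6 ✓
b·c³: 3034875/8580002·4913/3375 + (-444201/2523530)·(-8/27) + (-9802/1261765)·226981/17576 = 55121981/118101204 ≠ 1/4 ⇒ order 3.
b·(c∘Ac): (-444201/2523530)·34/45 + (-9802/1261765)·25132/2535 = -794959/3785295 ≠ 1/8
b·Ac²: (-444201/2523530)·(-289/225) + (-9802/1261765)·8743/2925 = 23037929/113558850 ≠ 1/12
b·A²c: (-9802/1261765)·17/10 = -83317/6308825 ≠ 1/24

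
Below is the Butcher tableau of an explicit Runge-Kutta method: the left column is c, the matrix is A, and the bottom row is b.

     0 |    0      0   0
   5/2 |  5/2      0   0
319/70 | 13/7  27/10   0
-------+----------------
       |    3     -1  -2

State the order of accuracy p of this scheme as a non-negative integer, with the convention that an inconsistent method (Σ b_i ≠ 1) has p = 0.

0

b = (3, -1, -2)
c = (0, 5/2, 319/70)
Ac = (0, 0, 27/4)
Σ b_i: 3·1 + (-1)·1 + (-2)·1 = 0 ≠ 1 ⇒ order 0.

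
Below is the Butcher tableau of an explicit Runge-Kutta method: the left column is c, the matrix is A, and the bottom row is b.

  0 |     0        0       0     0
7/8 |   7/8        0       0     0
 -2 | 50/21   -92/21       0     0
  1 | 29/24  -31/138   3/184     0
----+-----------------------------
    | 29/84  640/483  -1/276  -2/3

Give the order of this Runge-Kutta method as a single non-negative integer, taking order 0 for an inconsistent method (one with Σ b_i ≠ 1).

4

b = (29/84, 640/483, -1/276, -2/3)
c = (0, 7/8, -2, 1)
Ac = (0, 0, -23/6, -11/48)
Σ b_i: 29/84·1 + 640/483·1 + (-1/276)·1 + (-2/3)·1 = 1 ✓
b·c: 640/483·7/8 + (-1/276)·(-2) + (-2/3)·1 = 1/2 ✓
b·c²: 640/483·49/64 + (-1/276)·4 + (-2/3)·1 = 1/3 ✓
b·Ac: (-1/276)·(-23/6) + (-2/3)·(-11/48) = 1/6 ✓
b·c³: 640/483·343/512 + (-1/276)·(-8) + (-2/3)·1 = 1/4 ✓
b·(c∘Ac): (-1/276)·23/3 + (-2/3)·(-11/48) = 1/8 ✓
b·Ac²: (-1/276)·(-161/48) + (-2/3)·(-41/384) = 1/12 ✓
b·A²c: (-2/3)·(-1/16) = 1/24 ✓; 4 stages ⇒ order 4.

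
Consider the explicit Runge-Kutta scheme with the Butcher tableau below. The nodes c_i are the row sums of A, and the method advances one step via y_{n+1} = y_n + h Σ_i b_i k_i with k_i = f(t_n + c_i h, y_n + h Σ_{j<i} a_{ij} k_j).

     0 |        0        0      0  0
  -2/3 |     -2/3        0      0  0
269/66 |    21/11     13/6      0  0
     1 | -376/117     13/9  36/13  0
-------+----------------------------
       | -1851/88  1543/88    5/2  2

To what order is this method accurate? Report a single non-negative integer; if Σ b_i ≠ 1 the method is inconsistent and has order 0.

b = (-1851/88, 1543/88, 5/2, 2)
c = (0, -2/3, 269/66, 1)
Ac = (0, 0, -13/9, 39860/3861)
Σ b_i: (-1851/88)·1 + 1543/88·1 + 5/2·1 + 2·1 = 1 ✓
b·c: 1543/88·(-2/3) + 5/2·269/66 + 2·1 = 1/2 ✓
b·c²: 1543/88·4/9 + 5/2·72361/4356 + 2·1 = 447121/8712 ≠ 1/3 ⇒ order 2.
b·Ac: 5/2·(-13/9) + 2·39860/3861 = 131555/7722 ≠ 1/6

2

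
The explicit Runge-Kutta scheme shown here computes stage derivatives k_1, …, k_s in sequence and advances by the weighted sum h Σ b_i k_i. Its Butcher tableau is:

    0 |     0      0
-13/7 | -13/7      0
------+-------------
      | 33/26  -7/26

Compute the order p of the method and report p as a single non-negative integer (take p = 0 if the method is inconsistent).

b = (33/26, -7/26)
c = (0, -13/7)
Σ b_i: 33/26·1 + (-7/26)·1 = 1 ✓
b·c: (-7/26)·(-13/7) = 1/2 ✓; 2 stages ⇒ order 2.

2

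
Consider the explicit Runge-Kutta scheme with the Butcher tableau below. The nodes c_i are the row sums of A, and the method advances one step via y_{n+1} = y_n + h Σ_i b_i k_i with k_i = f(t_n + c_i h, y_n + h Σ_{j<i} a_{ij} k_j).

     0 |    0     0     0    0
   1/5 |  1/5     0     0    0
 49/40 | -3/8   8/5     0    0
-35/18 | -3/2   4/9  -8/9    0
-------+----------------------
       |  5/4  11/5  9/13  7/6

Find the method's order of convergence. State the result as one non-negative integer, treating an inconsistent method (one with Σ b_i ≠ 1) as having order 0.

b = (5/4, 11/5, 9/13, 7/6)
c = (0, 1/5, 49/40, -35/18)
Ac = (0, 0, 8/25, -1)
Σ b_i: 5/4·1 + 11/5·1 + 9/13·1 + 7/6·1 = 4141/780 ≠ 1 ⇒ order 0.

0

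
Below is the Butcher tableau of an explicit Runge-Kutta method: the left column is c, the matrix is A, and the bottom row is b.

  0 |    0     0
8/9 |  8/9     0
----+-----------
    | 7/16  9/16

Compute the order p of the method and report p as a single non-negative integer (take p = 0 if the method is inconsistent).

2

b = (7/16, 9/16)
c = (0, 8/9)
Σ b_i: 7/16·1 + 9/16·1 = 1 ✓
b·c: 9/16·8/9 = 1/2 ✓; 2 stages ⇒ order 2.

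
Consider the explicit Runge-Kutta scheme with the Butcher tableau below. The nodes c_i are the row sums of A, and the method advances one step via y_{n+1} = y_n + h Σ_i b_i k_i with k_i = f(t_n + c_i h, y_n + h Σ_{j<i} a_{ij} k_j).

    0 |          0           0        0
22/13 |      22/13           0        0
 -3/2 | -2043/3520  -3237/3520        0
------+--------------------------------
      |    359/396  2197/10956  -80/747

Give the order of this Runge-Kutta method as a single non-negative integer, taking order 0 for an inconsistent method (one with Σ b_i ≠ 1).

b = (359/396, 2197/10956, -80/747)
c = (0, 22/13, -3/2)
Ac = (0, 0, -249/160)
Σ b_i: 359/396·1 + 2197/10956·1 + (-80/747)·1 = 1 ✓
b·c: 2197/10956·22/13 + (-80/747)·(-3/2) = 1/2 ✓
b·c²: 2197/10956·484/169 + (-80/747)·9/4 = 1/3 ✓
b·Ac: (-80/747)·(-249/160) = 1/6 ✓; 3 stages ⇒ order 3.

3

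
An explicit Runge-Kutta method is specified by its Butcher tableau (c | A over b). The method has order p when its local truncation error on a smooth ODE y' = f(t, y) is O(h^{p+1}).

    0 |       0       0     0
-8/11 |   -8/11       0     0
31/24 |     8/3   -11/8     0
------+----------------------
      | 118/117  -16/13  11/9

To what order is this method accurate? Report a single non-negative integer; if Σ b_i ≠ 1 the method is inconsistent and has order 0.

1

b = (118/117, -16/13, 11/9)
c = (0, -8/11, 31/24)
Ac = (0, 0, 1)
Σ b_i: 118/117·1 + (-16/13)·1 + 11/9·1 = 1 ✓
b·c: (-16/13)·(-8/11) + 11/9·31/24 = 76411/30888 ≠ 1/2 ⇒ order 1.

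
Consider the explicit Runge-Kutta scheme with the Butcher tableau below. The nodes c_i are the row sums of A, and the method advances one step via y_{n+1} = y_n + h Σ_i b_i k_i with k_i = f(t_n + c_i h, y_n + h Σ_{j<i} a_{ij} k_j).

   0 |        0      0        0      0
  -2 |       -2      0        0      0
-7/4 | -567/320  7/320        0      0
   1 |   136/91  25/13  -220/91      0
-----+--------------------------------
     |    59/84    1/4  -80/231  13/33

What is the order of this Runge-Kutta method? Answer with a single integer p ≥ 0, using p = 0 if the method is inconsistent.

4

b = (59/84, 1/4, -80/231, 13/33)
c = (0, -2, -7/4, 1)
Ac = (0, 0, -7/160, 5/13)
Σ b_i: 59/84·1 + 1/4·1 + (-80/231)·1 + 13/33·1 = 1 ✓
b·c: 1/4·(-2) + (-80/231)·(-7/4) + 13/33·1 = 1/2 ✓
b·c²: 1/4·4 + (-80/231)·49/16 + 13/33·1 = 1/3 ✓
b·Ac: (-80/231)·(-7/160) + 13/33·5/13 = 1/6 ✓
b·c³: 1/4·(-8) + (-80/231)·(-343/64) + 13/33·1 = 1/4 ✓
b·(c∘Ac): (-80/231)·49/640 + 13/33·5/13 = 1/8 ✓
b·Ac²: (-80/231)·7/80 + 13/33·15/52 = 1/12 ✓
b·A²c: 13/33·11/104 = 1/24 ✓; 4 stages ⇒ order 4.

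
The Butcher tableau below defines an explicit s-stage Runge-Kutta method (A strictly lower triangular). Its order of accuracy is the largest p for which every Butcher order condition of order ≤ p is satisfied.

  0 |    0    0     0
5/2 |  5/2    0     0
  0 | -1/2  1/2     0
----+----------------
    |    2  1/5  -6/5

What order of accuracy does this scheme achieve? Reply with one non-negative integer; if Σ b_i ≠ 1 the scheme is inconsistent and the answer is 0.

b = (2, 1/5, -6/5)
c = (0, 5/2, 0)
Ac = (0, 0, 5/4)
Σ b_i: 2·1 + 1/5·1 + (-6/5)·1 = 1 ✓
b·c: 1/5·5/2 = 1/2 ✓
b·c²: 1/5·25/4 = 5/4 ≠ 1/3 ⇒ order 2.
b·Ac: (-6/5)·5/4 = -3/2 ≠ 1/6

2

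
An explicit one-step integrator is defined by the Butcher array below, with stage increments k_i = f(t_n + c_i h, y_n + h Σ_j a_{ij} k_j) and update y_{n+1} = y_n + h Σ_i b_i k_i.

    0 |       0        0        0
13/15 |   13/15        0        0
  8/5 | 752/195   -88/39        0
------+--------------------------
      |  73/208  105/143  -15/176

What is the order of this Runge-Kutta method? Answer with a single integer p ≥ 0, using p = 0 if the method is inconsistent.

b = (73/208, 105/143, -15/176)
c = (0, 13/15, 8/5)
Ac = (0, 0, -88/45)
Σ b_i: 73/208·1 + 105/143·1 + (-15/176)·1 = 1 ✓
b·c: 105/143·13/15 + (-15/176)·8/5 = 1/2 ✓
b·c²: 105/143·169/225 + (-15/176)·64/25 = 1/3 ✓
b·Ac: (-15/176)·(-88/45) = 1/6 ✓; 3 stages ⇒ order 3.

3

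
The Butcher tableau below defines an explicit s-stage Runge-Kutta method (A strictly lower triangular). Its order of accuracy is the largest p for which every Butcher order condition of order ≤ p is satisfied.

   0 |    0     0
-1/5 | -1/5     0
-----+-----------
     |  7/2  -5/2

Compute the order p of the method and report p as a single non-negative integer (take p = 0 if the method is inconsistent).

b = (7/2, -5/2)
c = (0, -1/5)
Σ b_i: 7/2·1 + (-5/2)·1 = 1 ✓
b·c: (-5/2)·(-1/5) = 1/2 ✓; 2 stages ⇒ order 2.

2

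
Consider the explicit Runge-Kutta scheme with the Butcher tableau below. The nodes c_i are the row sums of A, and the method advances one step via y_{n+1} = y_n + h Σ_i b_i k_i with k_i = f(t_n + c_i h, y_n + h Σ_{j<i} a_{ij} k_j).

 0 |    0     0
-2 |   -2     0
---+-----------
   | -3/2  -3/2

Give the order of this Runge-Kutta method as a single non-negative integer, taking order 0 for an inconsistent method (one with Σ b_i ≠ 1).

b = (-3/2, -3/2)
c = (0, -2)
Σ b_i: (-3/2)·1 + (-3/2)·1 = -3 ≠ 1 ⇒ order 0.

0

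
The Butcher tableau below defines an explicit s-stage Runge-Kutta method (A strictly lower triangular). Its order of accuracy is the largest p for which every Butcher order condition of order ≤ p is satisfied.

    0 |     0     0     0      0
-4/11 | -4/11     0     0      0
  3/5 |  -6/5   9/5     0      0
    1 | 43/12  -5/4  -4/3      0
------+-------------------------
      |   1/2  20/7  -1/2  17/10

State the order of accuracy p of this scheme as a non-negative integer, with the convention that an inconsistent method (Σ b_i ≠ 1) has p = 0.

0

b = (1/2, 20/7, -1/2, 17/10)
c = (0, -4/11, 3/5, 1)
Ac = (0, 0, -36/55, -19/55)
Σ b_i: 1/2·1 + 20/7·1 + (-1/2)·1 + 17/10·1 = 319/70 ≠ 1 ⇒ order 0.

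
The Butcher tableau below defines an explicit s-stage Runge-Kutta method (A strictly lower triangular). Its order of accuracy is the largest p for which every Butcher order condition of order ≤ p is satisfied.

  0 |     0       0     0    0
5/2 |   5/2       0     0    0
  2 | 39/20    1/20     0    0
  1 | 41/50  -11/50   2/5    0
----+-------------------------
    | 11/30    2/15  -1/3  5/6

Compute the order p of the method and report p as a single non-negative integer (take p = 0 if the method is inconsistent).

4

b = (11/30, 2/15, -1/3, 5/6)
c = (0, 5/2, 2, 1)
Ac = (0, 0, 1/8, 1/4)
Σ b_i: 11/30·1 + 2/15·1 + (-1/3)·1 + 5/6·1 = 1 ✓
b·c: 2/15·5/2 + (-1/3)·2 + 5/6·1 = 1/2 ✓
b·c²: 2/15·25/4 + (-1/3)·4 + 5/6·1 = 1/3 ✓
b·Ac: (-1/3)·1/8 + 5/6·1/4 = 1/6 ✓
b·c³: 2/15·125/8 + (-1/3)·8 + 5/6·1 = 1/4 ✓
b·(c∘Ac): (-1/3)·1/4 + 5/6·1/4 = 1/8 ✓
b·Ac²: (-1/3)·5/16 + 5/6·9/40 = 1/12 ✓
b·A²c: 5/6·1/20 = 1/24 ✓; 4 stages ⇒ order 4.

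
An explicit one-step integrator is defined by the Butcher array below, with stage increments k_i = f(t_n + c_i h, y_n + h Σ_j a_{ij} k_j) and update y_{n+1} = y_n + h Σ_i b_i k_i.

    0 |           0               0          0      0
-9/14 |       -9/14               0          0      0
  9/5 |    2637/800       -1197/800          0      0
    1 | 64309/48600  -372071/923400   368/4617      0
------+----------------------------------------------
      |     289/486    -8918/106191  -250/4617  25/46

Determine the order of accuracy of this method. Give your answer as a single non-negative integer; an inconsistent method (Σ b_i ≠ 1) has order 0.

b = (289/486, -8918/106191, -250/4617, 25/46)
c = (0, -9/14, 9/5, 1)
Ac = (0, 0, 1539/1600, 161/400)
Σ b_i: 289/486·1 + (-8918/106191)·1 + (-250/4617)·1 + 25/46·1 = 1 ✓
b·c: (-8918/106191)·(-9/14) + (-250/4617)·9/5 + 25/46·1 = 1/2 ✓
b·c²: (-8918/106191)·81/196 + (-250/4617)·81/25 + 25/46·1 = 1/3 ✓
b·Ac: (-250/4617)·1539/1600 + 25/46·161/400 = 1/6 ✓
b·c³: (-8918/106191)·(-729/2744) + (-250/4617)·729/125 + 25/46·1 = 1/4 ✓
b·(c∘Ac): (-250/4617)·13851/8000 + 25/46·161/400 = 1/8 ✓
b·Ac²: (-250/4617)·(-13851/22400) + 25/46·1541/16800 = 1/12 ✓
b·A²c: 25/46·23/300 = 1/24 ✓; 4 stages ⇒ order 4.

4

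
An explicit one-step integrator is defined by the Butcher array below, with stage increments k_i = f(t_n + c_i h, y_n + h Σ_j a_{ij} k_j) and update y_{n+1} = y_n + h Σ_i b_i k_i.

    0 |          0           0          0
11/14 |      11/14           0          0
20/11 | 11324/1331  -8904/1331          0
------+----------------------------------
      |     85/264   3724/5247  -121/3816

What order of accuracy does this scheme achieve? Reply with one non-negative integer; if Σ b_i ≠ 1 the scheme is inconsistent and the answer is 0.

3

b = (85/264, 3724/5247, -121/3816)
c = (0, 11/14, 20/11)
Ac = (0, 0, -636/121)
Σ b_i: 85/264·1 + 3724/5247·1 + (-121/3816)·1 = 1 ✓
b·c: 3724/5247·11/14 + (-121/3816)·20/11 = 1/2 ✓
b·c²: 3724/5247·121/196 + (-121/3816)·400/121 = 1/3 ✓
b·Ac: (-121/3816)·(-636/121) = 1/6 ✓; 3 stages ⇒ order 3.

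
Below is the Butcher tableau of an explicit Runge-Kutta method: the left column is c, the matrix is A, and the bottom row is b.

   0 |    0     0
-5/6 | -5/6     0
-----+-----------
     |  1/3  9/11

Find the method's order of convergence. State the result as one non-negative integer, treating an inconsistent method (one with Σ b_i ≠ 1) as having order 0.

b = (1/3, 9/11)
c = (0, -5/6)
Σ b_i: 1/3·1 + 9/11·1 = 38/33 ≠ 1 ⇒ order 0.

0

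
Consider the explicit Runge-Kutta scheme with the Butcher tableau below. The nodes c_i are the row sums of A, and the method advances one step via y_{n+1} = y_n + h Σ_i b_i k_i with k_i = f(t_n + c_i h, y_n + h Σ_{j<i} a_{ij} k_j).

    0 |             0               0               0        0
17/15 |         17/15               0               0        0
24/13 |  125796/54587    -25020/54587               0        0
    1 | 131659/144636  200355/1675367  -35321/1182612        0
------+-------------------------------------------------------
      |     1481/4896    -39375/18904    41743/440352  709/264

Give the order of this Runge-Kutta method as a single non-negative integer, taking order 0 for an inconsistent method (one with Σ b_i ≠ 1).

b = (1481/4896, -39375/18904, 41743/440352, 709/264)
c = (0, 17/15, 24/13, 1)
Ac = (0, 0, -1668/3211, 57/709)
Σ b_i: 1481/4896·1 + (-39375/18904)·1 + 41743/440352·1 + 709/264·1 = 1 ✓
b·c: (-39375/18904)·17/15 + 41743/440352·24/13 + 709/264·1 = 1/2 ✓
b·c²: (-39375/18904)·289/225 + 41743/440352·576/169 + 709/264·1 = 1/3 ✓
b·Ac: 41743/440352·(-1668/3211) + 709/264·57/709 = 1/6 ✓
b·c³: (-39375/18904)·4913/3375 + 41743/440352·13824/2197 + 709/264·1 = 1/4 ✓
b·(c∘Ac): 41743/440352·(-40032/41743) + 709/264·57/709 = 1/8 ✓
b·Ac²: 41743/440352·(-9452/16055) + 709/264·551/10635 = 1/12 ✓
b·A²c: 709/264·11/709 = 1/24 ✓; 4 stages ⇒ order 4.

4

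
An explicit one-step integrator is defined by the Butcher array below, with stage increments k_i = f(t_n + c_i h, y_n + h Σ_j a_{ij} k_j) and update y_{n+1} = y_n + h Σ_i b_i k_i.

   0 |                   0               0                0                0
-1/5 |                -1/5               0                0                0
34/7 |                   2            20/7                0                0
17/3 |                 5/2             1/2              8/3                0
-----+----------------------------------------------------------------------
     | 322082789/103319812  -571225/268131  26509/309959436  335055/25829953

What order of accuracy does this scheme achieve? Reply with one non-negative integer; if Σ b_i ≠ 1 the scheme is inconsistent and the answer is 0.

b = (322082789/103319812, -571225/268131, 26509/309959436, 335055/25829953)
c = (0, -1/5, 34/7, 17/3)
Ac = (0, 0, -4/7, 2699/210)
Σ b_i: 322082789/103319812·1 + (-571225/268131)·1 + 26509/309959436·1 + 335055/25829953·1 = 1 ✓
b·c: (-571225/268131)·(-1/5) + 26509/309959436·34/7 + 335055/25829953·17/3 = 1/2 ✓
b·c²: (-571225/268131)·1/25 + 26509/309959436·1156/49 + 335055/25829953·289/9 = 1/3 ✓
b·Ac: 26509/309959436·(-4/7) + 335055/25829953·2699/210 = 1/6 ✓
b·c³: (-571225/268131)·(-1/125) + 26509/309959436·39304/343 + 335055/25829953·4913/27 = 67208314/28153755 ≠ 1/4 ⇒ order 3.
b·(c∘Ac): 26509/309959436·(-136/49) + 335055/25829953·45883/630 = 2870115/3038818 ≠ 1/8
b·Ac²: 26509/309959436·4/35 + 335055/25829953·462547/7350 = 260471497/319075890 ≠ 1/12
b·A²c: 335055/25829953·(-32/21) = -510560/25829953 ≠ 1/24

3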